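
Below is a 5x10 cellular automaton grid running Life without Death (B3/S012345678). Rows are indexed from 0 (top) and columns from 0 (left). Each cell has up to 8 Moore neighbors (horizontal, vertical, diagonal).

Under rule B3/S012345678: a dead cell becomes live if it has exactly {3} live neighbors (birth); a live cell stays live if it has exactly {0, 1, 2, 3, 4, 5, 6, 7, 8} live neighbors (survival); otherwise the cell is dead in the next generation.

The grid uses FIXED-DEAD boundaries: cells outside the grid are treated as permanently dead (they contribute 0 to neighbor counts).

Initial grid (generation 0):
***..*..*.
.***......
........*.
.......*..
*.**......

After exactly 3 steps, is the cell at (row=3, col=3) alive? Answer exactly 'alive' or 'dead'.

Simulating step by step:
Generation 0 (given above): 13 live cells
Generation 1: 16 live cells
****.*..*.
****......
..*.....*.
.......*..
*.**......
Generation 2: 22 live cells
******..*.
*****.....
..**....*.
.***...*..
*.**......
Generation 3: 25 live cells
******..*.
******....
*.**....*.
.****..*..
*.**......

Cell (3,3) at generation 3: 1 -> alive

Answer: alive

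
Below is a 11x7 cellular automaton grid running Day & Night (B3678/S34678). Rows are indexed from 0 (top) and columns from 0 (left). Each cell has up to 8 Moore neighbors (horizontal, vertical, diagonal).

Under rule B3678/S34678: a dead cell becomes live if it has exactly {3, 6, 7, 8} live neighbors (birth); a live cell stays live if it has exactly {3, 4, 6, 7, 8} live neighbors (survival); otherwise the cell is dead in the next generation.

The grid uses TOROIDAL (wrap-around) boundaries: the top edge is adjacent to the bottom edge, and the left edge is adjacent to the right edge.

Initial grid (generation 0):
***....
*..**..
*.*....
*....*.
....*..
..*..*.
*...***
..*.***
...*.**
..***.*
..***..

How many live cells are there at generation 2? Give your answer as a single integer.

Simulating step by step:
Generation 0 (given above): 31 live cells
Generation 1: 30 live cells
.***...
**.*..*
...**..
.*....*
.....**
...*.*.
.*..**.
.....**
*...***
..**...
*..***.
Generation 2: 30 live cells
.*.*.*.
****...
.*...**
*...*..
*...***
.....*.
....**.
.....*.
...****
**.**..
..*.*..
Population at generation 2: 30

Answer: 30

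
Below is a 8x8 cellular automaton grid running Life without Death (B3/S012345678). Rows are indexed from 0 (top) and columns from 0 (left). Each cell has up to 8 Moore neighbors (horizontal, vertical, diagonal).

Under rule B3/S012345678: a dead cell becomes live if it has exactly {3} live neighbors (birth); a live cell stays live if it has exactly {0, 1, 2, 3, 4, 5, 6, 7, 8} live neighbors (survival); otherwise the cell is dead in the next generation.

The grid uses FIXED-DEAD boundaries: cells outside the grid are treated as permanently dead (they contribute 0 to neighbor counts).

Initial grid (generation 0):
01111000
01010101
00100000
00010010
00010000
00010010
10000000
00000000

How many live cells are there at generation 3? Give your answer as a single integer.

Simulating step by step:
Generation 0 (given above): 15 live cells
Generation 1: 21 live cells
01111000
01010101
00111010
00110010
00111000
00010010
10000000
00000000
Generation 2: 28 live cells
01111000
01010111
01111011
01110010
00111100
00111010
10000000
00000000
Generation 3: 36 live cells
01111110
11010111
11111011
01110011
00111110
01111010
10010000
00000000
Population at generation 3: 36

Answer: 36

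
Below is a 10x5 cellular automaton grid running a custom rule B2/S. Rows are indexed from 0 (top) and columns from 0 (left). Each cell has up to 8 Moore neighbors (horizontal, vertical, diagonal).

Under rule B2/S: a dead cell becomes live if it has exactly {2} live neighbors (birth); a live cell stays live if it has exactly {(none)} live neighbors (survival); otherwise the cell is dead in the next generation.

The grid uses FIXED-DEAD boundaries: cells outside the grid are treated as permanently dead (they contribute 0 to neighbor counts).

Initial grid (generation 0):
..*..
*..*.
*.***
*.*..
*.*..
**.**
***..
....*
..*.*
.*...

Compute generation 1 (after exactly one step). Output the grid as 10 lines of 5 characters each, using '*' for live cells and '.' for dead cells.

Answer: .*.*.
.....
.....
....*
....*
.....
.....
*....
.*...
..**.

Derivation:
Simulating step by step:
Generation 0 (given above): 22 live cells
Generation 1: 8 live cells
(generation 1 grid is the final answer)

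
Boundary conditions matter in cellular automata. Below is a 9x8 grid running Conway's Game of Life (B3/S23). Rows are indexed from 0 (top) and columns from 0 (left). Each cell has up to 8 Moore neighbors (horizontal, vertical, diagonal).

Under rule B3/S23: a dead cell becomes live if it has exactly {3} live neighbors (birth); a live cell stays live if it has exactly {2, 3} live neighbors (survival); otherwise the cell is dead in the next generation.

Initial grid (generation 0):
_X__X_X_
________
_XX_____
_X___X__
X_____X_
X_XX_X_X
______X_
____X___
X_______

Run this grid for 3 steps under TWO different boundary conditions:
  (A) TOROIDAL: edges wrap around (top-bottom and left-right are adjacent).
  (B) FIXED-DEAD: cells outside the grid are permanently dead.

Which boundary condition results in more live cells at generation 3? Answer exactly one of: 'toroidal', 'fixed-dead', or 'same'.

Answer: same

Derivation:
Under TOROIDAL boundary, generation 3:
________
__X_____
XXX_____
__X__X_X
__XXXXX_
X_X_____
X____XXX
_____XXX
________
Population = 21

Under FIXED-DEAD boundary, generation 3:
________
__X_____
_XX_____
_XX__XX_
X_XXXXX_
_XX____X
___XX_X_
____X_X_
________
Population = 21

Comparison: toroidal=21, fixed-dead=21 -> same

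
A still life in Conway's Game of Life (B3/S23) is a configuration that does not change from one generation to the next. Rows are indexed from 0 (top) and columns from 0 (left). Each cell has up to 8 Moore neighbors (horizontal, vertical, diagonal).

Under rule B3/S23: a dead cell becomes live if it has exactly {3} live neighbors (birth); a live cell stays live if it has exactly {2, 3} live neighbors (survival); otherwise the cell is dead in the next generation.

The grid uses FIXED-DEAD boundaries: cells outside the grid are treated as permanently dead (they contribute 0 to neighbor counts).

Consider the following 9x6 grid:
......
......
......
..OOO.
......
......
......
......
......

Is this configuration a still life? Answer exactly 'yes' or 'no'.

Answer: no

Derivation:
Compute generation 1 and compare to generation 0 (given above):
Generation 1:
......
......
...O..
...O..
...O..
......
......
......
......
Cell (2,3) differs: gen0=0 vs gen1=1 -> NOT a still life.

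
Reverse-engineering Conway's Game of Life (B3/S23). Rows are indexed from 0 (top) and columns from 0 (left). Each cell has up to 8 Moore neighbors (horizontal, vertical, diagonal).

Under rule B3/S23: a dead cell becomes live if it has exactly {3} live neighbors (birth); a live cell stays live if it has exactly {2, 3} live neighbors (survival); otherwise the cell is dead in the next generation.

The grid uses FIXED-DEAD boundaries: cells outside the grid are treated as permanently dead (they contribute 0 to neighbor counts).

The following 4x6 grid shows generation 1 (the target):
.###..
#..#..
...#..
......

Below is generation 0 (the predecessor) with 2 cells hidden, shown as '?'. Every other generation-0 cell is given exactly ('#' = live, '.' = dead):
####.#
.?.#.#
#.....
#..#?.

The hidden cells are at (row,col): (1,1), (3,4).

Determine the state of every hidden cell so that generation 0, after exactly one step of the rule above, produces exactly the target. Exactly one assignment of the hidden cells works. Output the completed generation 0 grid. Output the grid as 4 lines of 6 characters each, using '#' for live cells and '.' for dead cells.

Hidden generation-0 cells (in order): (1,1), (3,4).
A hidden cell only influences target cells in its own 3x3 neighborhood. Try each of the 2^2 = 4 assignments, step the completed generation 0 forward once under B3/S23, and compare with the target:
  (1,1)=. (3,4)=. -> step gives (2,3)='.' but target has '#' -> reject
  (1,1)=. (3,4)=# -> step reproduces the target at every cell -> ACCEPT
  (1,1)=# (3,4)=. -> step gives (0,0)='#' but target has '.' -> reject
  (1,1)=# (3,4)=# -> step gives (0,0)='#' but target has '.' -> reject
Unique solution: (1,1)=dead, (3,4)=live.
Check: live-neighbor counts of every cell in the completed generation 0:
123241
344241
122342
121111
Applying B3/S23 to generation 0 with these counts gives:
.###..
#..#..
...#..
......
which matches the target exactly.

Answer: ####.#
...#.#
#.....
#..##.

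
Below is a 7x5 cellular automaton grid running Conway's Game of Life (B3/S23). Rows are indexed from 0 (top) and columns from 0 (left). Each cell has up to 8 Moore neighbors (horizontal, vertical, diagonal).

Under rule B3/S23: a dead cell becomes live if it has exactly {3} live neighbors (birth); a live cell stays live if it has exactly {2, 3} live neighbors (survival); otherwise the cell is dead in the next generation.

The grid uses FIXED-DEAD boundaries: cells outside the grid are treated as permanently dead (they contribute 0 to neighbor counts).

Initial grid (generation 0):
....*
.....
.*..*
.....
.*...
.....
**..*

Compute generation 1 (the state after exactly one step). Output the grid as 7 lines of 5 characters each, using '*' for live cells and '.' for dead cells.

Simulating step by step:
Generation 0 (given above): 7 live cells
Generation 1: 2 live cells
(generation 1 grid is the final answer)

Answer: .....
.....
.....
.....
.....
**...
.....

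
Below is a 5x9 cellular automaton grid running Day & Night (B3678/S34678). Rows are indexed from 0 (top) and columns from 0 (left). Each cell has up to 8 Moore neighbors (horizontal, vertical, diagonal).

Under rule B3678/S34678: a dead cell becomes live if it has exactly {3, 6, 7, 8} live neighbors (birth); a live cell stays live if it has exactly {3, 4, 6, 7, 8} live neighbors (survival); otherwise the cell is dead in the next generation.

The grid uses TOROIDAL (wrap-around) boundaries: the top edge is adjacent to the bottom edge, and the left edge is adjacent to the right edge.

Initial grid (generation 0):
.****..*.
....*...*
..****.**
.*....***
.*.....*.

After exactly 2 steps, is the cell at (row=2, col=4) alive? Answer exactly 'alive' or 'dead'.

Simulating step by step:
Generation 0 (given above): 19 live cells
Generation 1: 21 live cells
*.**....*
**.*..*.*
...***..*
...****.*
.*.*...*.
Generation 2: 19 live cells
...**...*
.*.*.*..*
...**...*
*..****..
...*.***.

Cell (2,4) at generation 2: 1 -> alive

Answer: alive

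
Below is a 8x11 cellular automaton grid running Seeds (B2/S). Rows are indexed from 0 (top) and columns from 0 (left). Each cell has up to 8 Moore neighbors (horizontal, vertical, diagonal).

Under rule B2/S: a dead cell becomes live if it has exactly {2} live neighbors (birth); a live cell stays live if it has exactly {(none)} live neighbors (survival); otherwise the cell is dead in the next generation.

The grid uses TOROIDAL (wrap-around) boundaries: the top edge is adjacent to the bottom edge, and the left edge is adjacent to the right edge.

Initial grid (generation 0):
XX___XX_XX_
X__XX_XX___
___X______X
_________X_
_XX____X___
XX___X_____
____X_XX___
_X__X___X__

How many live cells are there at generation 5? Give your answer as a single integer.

Simulating step by step:
Generation 0 (given above): 26 live cells
Generation 1: 24 live cells
___________
___________
X_X__XXXXX_
XX_X____X_X
______X_X_X
___XX___X__
__XX____X__
__XX______X
Generation 2: 17 live cells
__XX_______
_X___X___XX
___XX______
____X______
_X___X_____
_____X_____
_X_____X___
_X__X____X_
Generation 3: 21 live cells
_____X__X__
X__________
X_X______XX
__X________
______X____
XXX_X______
X_X_XXX_X__
X_______X__
Generation 4: 16 live cells
XX_____X_XX
________X__
___X_______
X__X_____X_
X____X_____
__________X
_________X_
___X______X
Generation 5: 19 live cells
__X________
_XX____X___
__X_X___XXX
_XX________
_X__X____X_
X________X_
X__________
_XX________
Population at generation 5: 19

Answer: 19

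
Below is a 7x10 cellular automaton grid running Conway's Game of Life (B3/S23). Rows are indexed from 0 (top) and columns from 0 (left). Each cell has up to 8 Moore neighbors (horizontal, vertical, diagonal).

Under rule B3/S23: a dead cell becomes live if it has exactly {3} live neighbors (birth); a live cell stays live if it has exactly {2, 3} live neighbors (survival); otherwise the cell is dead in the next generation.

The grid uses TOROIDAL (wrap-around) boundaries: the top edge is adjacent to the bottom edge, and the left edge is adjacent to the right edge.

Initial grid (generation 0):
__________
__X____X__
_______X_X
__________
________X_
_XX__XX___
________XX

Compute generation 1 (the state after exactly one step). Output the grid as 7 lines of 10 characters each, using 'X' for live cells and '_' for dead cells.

Simulating step by step:
Generation 0 (given above): 11 live cells
Generation 1: 7 live cells
(generation 1 grid is the final answer)

Answer: ________X_
________X_
________X_
________X_
__________
_______XXX
__________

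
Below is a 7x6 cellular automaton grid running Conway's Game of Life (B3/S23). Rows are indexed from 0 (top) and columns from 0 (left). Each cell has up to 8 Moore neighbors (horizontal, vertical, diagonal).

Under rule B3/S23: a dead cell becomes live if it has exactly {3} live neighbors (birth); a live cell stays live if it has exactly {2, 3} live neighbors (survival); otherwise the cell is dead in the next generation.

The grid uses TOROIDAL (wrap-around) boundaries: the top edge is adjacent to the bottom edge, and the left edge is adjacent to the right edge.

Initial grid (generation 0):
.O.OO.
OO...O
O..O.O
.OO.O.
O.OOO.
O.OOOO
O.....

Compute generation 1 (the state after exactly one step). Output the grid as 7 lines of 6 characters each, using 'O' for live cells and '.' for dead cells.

Answer: .OO.O.
.O.O..
...O..
......
O.....
O.O...
O.....

Derivation:
Simulating step by step:
Generation 0 (given above): 22 live cells
Generation 1: 10 live cells
(generation 1 grid is the final answer)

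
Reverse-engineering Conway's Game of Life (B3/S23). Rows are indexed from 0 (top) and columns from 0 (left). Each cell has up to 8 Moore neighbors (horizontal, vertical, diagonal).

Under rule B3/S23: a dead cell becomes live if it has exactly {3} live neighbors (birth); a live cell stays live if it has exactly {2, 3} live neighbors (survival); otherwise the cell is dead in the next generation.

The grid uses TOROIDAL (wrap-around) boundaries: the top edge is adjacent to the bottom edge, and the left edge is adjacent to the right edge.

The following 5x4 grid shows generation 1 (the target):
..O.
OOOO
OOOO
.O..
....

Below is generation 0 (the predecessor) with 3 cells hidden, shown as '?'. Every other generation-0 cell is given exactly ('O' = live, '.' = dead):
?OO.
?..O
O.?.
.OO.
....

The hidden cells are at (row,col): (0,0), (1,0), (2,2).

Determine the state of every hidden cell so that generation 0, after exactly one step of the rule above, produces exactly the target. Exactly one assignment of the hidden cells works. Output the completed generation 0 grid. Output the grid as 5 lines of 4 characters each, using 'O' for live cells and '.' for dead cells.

Answer: .OO.
...O
O...
.OO.
....

Derivation:
Hidden generation-0 cells (in order): (0,0), (1,0), (2,2).
A hidden cell only influences target cells in its own 3x3 neighborhood. Try each of the 2^3 = 8 assignments, step the completed generation 0 forward once under B3/S23, and compare with the target:
  (0,0)=. (1,0)=. (2,2)=. -> step reproduces the target at every cell -> ACCEPT
  (0,0)=. (1,0)=. (2,2)=O -> step gives (1,1)='.' but target has 'O' -> reject
  (0,0)=. (1,0)=O (2,2)=. -> step gives (0,0)='O' but target has '.' -> reject
  (0,0)=. (1,0)=O (2,2)=O -> step gives (0,0)='O' but target has '.' -> reject
  (0,0)=O (1,0)=. (2,2)=. -> step gives (0,0)='O' but target has '.' -> reject
  (0,0)=O (1,0)=. (2,2)=O -> step gives (0,0)='O' but target has '.' -> reject
  (0,0)=O (1,0)=O (2,2)=. -> step gives (0,0)='O' but target has '.' -> reject
  (0,0)=O (1,0)=O (2,2)=O -> step gives (0,0)='O' but target has '.' -> reject
Unique solution: (0,0)=dead, (1,0)=dead, (2,2)=dead.
Check: live-neighbor counts of every cell in the completed generation 0:
2122
3332
2333
2212
2442
Applying B3/S23 to generation 0 with these counts gives:
..O.
OOOO
OOOO
.O..
....
which matches the target exactly.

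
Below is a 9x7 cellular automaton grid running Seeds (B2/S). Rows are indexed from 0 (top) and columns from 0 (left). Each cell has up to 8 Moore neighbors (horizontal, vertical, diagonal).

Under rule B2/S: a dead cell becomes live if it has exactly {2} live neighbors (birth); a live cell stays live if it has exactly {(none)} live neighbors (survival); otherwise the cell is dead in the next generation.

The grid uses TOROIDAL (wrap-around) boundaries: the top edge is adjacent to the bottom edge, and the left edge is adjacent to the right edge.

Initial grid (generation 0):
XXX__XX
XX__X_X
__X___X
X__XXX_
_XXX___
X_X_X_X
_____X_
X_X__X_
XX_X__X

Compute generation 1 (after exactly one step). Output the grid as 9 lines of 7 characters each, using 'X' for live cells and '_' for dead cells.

Simulating step by step:
Generation 0 (given above): 30 live cells
Generation 1: 2 live cells
(generation 1 grid is the final answer)

Answer: _______
_______
_______
_______
_______
_______
__X____
___X___
_______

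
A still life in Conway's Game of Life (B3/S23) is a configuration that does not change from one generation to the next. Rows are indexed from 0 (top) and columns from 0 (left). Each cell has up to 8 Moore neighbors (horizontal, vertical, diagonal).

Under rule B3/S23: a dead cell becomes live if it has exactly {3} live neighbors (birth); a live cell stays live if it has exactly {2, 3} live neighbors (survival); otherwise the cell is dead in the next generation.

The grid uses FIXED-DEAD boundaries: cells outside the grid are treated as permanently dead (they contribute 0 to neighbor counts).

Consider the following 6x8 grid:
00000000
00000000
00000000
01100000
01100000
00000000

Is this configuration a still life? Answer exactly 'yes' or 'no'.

Answer: yes

Derivation:
Compute generation 1 and compare to generation 0 (given above):
Generation 1:
00000000
00000000
00000000
01100000
01100000
00000000
The grids are IDENTICAL -> still life.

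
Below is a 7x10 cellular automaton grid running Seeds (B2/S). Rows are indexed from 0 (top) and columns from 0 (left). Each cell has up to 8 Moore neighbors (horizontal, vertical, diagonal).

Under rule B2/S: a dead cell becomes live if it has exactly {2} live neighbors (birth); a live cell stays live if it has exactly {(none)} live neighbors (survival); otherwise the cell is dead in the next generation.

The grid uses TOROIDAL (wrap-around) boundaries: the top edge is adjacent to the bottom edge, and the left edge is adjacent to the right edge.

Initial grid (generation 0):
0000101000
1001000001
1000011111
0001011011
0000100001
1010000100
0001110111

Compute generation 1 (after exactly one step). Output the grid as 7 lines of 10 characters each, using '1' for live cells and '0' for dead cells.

Answer: 0010000000
0100000000
0111000000
0000000000
0110000000
0100000000
1110000000

Derivation:
Simulating step by step:
Generation 0 (given above): 27 live cells
Generation 1: 11 live cells
(generation 1 grid is the final answer)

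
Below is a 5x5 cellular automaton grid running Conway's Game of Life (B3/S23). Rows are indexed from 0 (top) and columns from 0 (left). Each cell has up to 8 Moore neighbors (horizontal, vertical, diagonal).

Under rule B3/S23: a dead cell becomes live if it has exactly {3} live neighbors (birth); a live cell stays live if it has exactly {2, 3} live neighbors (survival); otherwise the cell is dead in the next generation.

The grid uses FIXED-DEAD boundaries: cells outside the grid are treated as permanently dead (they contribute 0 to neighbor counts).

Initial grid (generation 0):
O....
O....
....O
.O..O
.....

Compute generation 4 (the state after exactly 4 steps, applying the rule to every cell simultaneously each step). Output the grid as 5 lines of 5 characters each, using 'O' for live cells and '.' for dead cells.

Answer: .....
.....
.....
.....
.....

Derivation:
Simulating step by step:
Generation 0 (given above): 5 live cells
Generation 1: 0 live cells
.....
.....
.....
.....
.....
Generation 2: 0 live cells
.....
.....
.....
.....
.....
Generation 3: 0 live cells
.....
.....
.....
.....
.....
Generation 4: 0 live cells
(generation 4 grid is the final answer)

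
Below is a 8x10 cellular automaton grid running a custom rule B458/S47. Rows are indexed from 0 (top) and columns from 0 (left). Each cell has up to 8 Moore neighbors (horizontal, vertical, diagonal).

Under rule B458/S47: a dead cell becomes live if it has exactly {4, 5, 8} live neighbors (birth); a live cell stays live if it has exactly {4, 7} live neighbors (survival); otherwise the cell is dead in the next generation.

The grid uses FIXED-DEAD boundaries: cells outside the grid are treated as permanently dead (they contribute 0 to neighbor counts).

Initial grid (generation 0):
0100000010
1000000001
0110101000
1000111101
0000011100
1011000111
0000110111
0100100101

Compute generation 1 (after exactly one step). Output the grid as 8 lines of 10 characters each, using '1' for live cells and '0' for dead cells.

Answer: 0000000000
0100000000
0000010000
0000000100
0000110000
0000110000
0001001111
0000000010

Derivation:
Simulating step by step:
Generation 0 (given above): 32 live cells
Generation 1: 13 live cells
(generation 1 grid is the final answer)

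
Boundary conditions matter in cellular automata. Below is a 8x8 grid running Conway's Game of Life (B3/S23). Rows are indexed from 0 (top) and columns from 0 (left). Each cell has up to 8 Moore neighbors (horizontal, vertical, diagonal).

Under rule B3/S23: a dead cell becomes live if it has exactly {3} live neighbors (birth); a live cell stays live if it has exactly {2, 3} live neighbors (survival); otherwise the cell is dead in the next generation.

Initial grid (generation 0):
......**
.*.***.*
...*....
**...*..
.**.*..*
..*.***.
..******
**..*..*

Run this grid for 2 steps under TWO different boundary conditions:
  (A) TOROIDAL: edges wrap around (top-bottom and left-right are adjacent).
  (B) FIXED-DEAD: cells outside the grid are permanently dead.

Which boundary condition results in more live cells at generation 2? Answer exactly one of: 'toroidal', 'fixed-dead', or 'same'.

Under TOROIDAL boundary, generation 2:
.....*..
*....*.*
......*.
**....**
..*.*..*
.*.*....
..**....
........
Population = 16

Under FIXED-DEAD boundary, generation 2:
.......*
.**....*
*.....*.
........
*.*.*...
.*.*....
.***....
.***....
Population = 17

Comparison: toroidal=16, fixed-dead=17 -> fixed-dead

Answer: fixed-dead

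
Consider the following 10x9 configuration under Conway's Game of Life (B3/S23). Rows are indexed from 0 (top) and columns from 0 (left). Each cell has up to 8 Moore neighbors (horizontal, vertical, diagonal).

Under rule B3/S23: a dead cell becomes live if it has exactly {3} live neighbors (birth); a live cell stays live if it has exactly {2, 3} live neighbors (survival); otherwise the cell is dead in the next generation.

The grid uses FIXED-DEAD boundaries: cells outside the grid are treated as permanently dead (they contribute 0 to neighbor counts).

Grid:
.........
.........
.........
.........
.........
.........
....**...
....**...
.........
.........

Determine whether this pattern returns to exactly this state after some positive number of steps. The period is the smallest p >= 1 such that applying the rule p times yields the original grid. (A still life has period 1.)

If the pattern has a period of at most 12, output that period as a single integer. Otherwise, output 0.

Answer: 1

Derivation:
Simulating and comparing each generation to the original:
Gen 0 (original, given above): 4 live cells
Gen 1: 4 live cells, MATCHES original -> period = 1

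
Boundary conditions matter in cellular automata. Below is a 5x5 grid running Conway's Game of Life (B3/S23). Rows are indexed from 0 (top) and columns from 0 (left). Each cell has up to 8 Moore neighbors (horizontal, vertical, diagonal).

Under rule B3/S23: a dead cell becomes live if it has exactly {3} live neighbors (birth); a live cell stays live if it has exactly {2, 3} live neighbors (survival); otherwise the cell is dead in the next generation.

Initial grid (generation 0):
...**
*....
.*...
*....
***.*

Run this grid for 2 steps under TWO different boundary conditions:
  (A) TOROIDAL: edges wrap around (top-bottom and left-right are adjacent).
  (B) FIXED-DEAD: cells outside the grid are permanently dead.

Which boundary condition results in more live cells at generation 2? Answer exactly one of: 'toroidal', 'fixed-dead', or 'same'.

Under TOROIDAL boundary, generation 2:
*.***
*.***
.*.*.
..**.
.*...
Population = 13

Under FIXED-DEAD boundary, generation 2:
.....
.....
**...
..*..
**...
Population = 5

Comparison: toroidal=13, fixed-dead=5 -> toroidal

Answer: toroidal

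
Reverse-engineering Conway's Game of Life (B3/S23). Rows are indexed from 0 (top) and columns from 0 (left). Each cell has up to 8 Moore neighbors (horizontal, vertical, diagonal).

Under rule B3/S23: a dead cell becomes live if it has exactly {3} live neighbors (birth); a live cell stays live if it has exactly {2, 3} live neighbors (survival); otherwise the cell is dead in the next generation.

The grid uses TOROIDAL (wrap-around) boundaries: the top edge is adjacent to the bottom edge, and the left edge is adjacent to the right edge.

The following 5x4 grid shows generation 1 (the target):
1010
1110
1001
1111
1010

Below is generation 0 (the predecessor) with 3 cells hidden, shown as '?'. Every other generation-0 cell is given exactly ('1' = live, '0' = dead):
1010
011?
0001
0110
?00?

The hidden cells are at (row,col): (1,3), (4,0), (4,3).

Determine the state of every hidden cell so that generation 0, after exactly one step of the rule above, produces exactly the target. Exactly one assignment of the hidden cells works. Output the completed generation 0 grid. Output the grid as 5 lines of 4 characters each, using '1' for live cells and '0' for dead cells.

Answer: 1010
0110
0001
0110
1000

Derivation:
Hidden generation-0 cells (in order): (1,3), (4,0), (4,3).
A hidden cell only influences target cells in its own 3x3 neighborhood. Try each of the 2^3 = 8 assignments, step the completed generation 0 forward once under B3/S23, and compare with the target:
  (1,3)=0 (4,0)=0 (4,3)=0 -> step gives (0,0)='0' but target has '1' -> reject
  (1,3)=0 (4,0)=0 (4,3)=1 -> step gives (3,1)='0' but target has '1' -> reject
  (1,3)=0 (4,0)=1 (4,3)=0 -> step reproduces the target at every cell -> ACCEPT
  (1,3)=0 (4,0)=1 (4,3)=1 -> step gives (3,0)='0' but target has '1' -> reject
  (1,3)=1 (4,0)=0 (4,3)=0 -> step gives (1,0)='0' but target has '1' -> reject
  (1,3)=1 (4,0)=0 (4,3)=1 -> step gives (0,2)='0' but target has '1' -> reject
  (1,3)=1 (4,0)=1 (4,3)=0 -> step gives (1,0)='0' but target has '1' -> reject
  (1,3)=1 (4,0)=1 (4,3)=1 -> step gives (0,0)='0' but target has '1' -> reject
Unique solution: (1,3)=dead, (4,0)=live, (4,3)=dead.
Check: live-neighbor counts of every cell in the completed generation 0:
2524
3334
3452
3223
2534
Applying B3/S23 to generation 0 with these counts gives:
1010
1110
1001
1111
1010
which matches the target exactly.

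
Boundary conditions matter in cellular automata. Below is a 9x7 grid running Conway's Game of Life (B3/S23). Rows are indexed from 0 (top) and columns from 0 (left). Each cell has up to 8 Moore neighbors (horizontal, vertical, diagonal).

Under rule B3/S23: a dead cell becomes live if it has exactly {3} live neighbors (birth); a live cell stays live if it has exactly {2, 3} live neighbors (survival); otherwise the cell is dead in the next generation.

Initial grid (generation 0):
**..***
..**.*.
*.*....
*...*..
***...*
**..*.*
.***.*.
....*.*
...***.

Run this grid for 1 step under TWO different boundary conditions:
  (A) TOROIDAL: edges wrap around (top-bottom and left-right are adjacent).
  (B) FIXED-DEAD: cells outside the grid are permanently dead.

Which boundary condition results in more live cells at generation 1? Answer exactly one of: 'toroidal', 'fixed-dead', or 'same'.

Under TOROIDAL boundary, generation 1:
**.....
..**.*.
..*.*.*
..**...
..**...
....*..
.***...
......*
...*...
Population = 18

Under FIXED-DEAD boundary, generation 1:
.******
*.**.**
..*.*..
*.**...
..**...
....*.*
****..*
......*
...***.
Population = 29

Comparison: toroidal=18, fixed-dead=29 -> fixed-dead

Answer: fixed-dead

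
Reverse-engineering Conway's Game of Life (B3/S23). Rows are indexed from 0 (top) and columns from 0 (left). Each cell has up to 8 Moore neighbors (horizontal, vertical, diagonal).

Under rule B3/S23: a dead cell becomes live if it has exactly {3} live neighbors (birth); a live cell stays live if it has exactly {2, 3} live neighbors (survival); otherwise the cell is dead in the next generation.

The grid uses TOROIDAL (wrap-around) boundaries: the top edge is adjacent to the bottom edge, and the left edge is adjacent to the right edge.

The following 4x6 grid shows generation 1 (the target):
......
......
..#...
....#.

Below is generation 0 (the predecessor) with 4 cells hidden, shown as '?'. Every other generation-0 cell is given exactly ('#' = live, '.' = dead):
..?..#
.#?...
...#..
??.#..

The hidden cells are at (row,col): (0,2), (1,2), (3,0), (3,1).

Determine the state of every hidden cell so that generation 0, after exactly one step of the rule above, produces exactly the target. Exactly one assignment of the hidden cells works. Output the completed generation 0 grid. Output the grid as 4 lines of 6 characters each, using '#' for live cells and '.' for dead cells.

Answer: .....#
.#....
...#..
...#..

Derivation:
Hidden generation-0 cells (in order): (0,2), (1,2), (3,0), (3,1).
A hidden cell only influences target cells in its own 3x3 neighborhood. Try each of the 2^4 = 16 assignments, step the completed generation 0 forward once under B3/S23, and compare with the target:
  (0,2)=. (1,2)=. (3,0)=. (3,1)=. -> step reproduces the target at every cell -> ACCEPT
  (0,2)=. (1,2)=. (3,0)=. (3,1)=# -> step gives (0,0)='#' but target has '.' -> reject
  (0,2)=. (1,2)=. (3,0)=# (3,1)=. -> step gives (0,0)='#' but target has '.' -> reject
  (0,2)=. (1,2)=. (3,0)=# (3,1)=# -> step gives (0,1)='#' but target has '.' -> reject
  (0,2)=. (1,2)=# (3,0)=. (3,1)=. -> step gives (0,2)='#' but target has '.' -> reject
  (0,2)=. (1,2)=# (3,0)=. (3,1)=# -> step gives (0,0)='#' but target has '.' -> reject
  (0,2)=. (1,2)=# (3,0)=# (3,1)=. -> step gives (0,0)='#' but target has '.' -> reject
  (0,2)=. (1,2)=# (3,0)=# (3,1)=# -> step gives (1,2)='#' but target has '.' -> reject
  (0,2)=# (1,2)=. (3,0)=. (3,1)=. -> step gives (0,2)='#' but target has '.' -> reject
  (0,2)=# (1,2)=. (3,0)=. (3,1)=# -> step gives (0,0)='#' but target has '.' -> reject
  (0,2)=# (1,2)=. (3,0)=# (3,1)=. -> step gives (0,0)='#' but target has '.' -> reject
  (0,2)=# (1,2)=. (3,0)=# (3,1)=# -> step gives (0,2)='#' but target has '.' -> reject
  (0,2)=# (1,2)=# (3,0)=. (3,1)=. -> step gives (0,1)='#' but target has '.' -> reject
  (0,2)=# (1,2)=# (3,0)=. (3,1)=# -> step gives (0,0)='#' but target has '.' -> reject
  (0,2)=# (1,2)=# (3,0)=# (3,1)=. -> step gives (0,0)='#' but target has '.' -> reject
  (0,2)=# (1,2)=# (3,0)=# (3,1)=# -> step gives (0,3)='#' but target has '.' -> reject
Unique solution: (0,2)=dead, (1,2)=dead, (3,0)=dead, (3,1)=dead.
Check: live-neighbor counts of every cell in the completed generation 0:
212120
202121
113120
102131
Applying B3/S23 to generation 0 with these counts gives:
......
......
..#...
....#.
which matches the target exactly.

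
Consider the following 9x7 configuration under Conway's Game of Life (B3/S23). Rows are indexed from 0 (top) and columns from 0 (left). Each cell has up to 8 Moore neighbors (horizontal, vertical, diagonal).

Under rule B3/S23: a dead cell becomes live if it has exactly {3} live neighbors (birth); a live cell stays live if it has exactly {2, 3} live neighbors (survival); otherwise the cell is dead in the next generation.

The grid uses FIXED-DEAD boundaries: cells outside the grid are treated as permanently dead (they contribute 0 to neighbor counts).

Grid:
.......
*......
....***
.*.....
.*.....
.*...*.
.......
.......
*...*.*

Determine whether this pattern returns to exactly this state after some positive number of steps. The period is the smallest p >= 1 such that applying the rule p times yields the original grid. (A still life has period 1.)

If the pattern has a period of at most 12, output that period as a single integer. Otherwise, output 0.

Simulating and comparing each generation to the original:
Gen 0 (original, given above): 11 live cells
Gen 1: 6 live cells, differs from original
Gen 2: 6 live cells, differs from original
Gen 3: 6 live cells, differs from original
Gen 4: 6 live cells, differs from original
Gen 5: 6 live cells, differs from original
Gen 6: 6 live cells, differs from original
Gen 7: 6 live cells, differs from original
Gen 8: 6 live cells, differs from original
Gen 9: 6 live cells, differs from original
Gen 10: 6 live cells, differs from original
Gen 11: 6 live cells, differs from original
Gen 12: 6 live cells, differs from original
No period found within 12 steps.

Answer: 0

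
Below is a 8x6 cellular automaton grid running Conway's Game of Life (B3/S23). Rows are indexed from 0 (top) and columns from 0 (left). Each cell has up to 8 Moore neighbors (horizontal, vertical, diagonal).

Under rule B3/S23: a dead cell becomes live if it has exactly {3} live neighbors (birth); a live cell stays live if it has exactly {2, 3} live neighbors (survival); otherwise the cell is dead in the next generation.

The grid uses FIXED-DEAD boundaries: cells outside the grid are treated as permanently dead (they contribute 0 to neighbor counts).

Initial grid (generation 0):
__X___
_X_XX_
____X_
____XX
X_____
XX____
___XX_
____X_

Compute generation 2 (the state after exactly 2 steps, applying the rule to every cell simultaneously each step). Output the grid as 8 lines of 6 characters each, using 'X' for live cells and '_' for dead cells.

Answer: __X_X_
__X_X_
_____X
______
XX____
XXX___
__XXX_
___XX_

Derivation:
Simulating step by step:
Generation 0 (given above): 13 live cells
Generation 1: 15 live cells
__XX__
__XXX_
______
____XX
XX____
XX____
___XX_
___XX_
Generation 2: 15 live cells
(generation 2 grid is the final answer)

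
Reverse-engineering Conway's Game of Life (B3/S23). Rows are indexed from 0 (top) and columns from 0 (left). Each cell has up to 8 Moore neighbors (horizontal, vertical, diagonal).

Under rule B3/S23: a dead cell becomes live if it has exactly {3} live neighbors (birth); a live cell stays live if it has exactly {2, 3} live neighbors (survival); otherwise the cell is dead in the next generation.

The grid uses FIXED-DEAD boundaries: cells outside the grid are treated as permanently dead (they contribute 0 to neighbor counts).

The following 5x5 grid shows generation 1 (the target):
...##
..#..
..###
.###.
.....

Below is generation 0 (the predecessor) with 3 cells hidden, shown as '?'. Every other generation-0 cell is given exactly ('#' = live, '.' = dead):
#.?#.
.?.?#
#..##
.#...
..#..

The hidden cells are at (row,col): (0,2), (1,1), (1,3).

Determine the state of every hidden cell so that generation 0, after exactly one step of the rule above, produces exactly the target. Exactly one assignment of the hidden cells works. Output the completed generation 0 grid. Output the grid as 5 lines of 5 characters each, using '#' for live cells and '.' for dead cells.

Answer: #..#.
...##
#..##
.#...
..#..

Derivation:
Hidden generation-0 cells (in order): (0,2), (1,1), (1,3).
A hidden cell only influences target cells in its own 3x3 neighborhood. Try each of the 2^3 = 8 assignments, step the completed generation 0 forward once under B3/S23, and compare with the target:
  (0,2)=. (1,1)=. (1,3)=. -> step gives (0,3)='.' but target has '#' -> reject
  (0,2)=. (1,1)=. (1,3)=# -> step reproduces the target at every cell -> ACCEPT
  (0,2)=. (1,1)=# (1,3)=. -> step gives (0,3)='.' but target has '#' -> reject
  (0,2)=. (1,1)=# (1,3)=# -> step gives (0,2)='#' but target has '.' -> reject
  (0,2)=# (1,1)=. (1,3)=. -> step gives (0,4)='.' but target has '#' -> reject
  (0,2)=# (1,1)=. (1,3)=# -> step gives (0,2)='#' but target has '.' -> reject
  (0,2)=# (1,1)=# (1,3)=. -> step gives (0,1)='#' but target has '.' -> reject
  (0,2)=# (1,1)=# (1,3)=# -> step gives (0,1)='#' but target has '.' -> reject
Unique solution: (0,2)=dead, (1,1)=dead, (1,3)=live.
Check: live-neighbor counts of every cell in the completed generation 0:
01223
22344
12333
22332
12110
Applying B3/S23 to generation 0 with these counts gives:
...##
..#..
..###
.###.
.....
which matches the target exactly.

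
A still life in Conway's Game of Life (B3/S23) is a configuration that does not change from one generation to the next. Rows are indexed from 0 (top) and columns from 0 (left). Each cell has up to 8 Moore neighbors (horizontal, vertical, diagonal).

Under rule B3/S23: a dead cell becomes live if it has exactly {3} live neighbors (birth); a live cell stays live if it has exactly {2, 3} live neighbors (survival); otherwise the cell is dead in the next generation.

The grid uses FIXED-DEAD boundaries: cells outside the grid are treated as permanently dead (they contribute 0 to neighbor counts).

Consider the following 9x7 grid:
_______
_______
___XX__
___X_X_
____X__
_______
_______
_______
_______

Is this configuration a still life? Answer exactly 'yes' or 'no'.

Compute generation 1 and compare to generation 0 (given above):
Generation 1:
_______
_______
___XX__
___X_X_
____X__
_______
_______
_______
_______
The grids are IDENTICAL -> still life.

Answer: yes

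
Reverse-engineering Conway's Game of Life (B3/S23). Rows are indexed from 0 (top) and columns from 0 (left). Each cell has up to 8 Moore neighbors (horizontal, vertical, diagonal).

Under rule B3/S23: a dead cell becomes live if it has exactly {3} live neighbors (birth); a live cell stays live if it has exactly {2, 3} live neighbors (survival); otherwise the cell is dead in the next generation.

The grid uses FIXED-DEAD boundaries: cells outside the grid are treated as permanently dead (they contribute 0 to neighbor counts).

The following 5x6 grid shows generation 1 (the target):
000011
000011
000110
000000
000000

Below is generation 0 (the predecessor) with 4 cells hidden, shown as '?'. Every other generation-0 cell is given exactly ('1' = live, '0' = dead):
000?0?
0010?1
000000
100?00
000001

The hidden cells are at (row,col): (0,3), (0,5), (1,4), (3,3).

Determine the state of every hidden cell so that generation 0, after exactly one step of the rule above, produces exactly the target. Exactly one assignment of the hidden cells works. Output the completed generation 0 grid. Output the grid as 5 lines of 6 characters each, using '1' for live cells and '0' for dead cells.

Answer: 000001
001011
000000
100100
000001

Derivation:
Hidden generation-0 cells (in order): (0,3), (0,5), (1,4), (3,3).
A hidden cell only influences target cells in its own 3x3 neighborhood. Try each of the 2^4 = 16 assignments, step the completed generation 0 forward once under B3/S23, and compare with the target:
  (0,3)=0 (0,5)=0 (1,4)=0 (3,3)=0 -> step gives (0,4)='0' but target has '1' -> reject
  (0,3)=0 (0,5)=0 (1,4)=0 (3,3)=1 -> step gives (0,4)='0' but target has '1' -> reject
  (0,3)=0 (0,5)=0 (1,4)=1 (3,3)=0 -> step gives (0,4)='0' but target has '1' -> reject
  (0,3)=0 (0,5)=0 (1,4)=1 (3,3)=1 -> step gives (0,4)='0' but target has '1' -> reject
  (0,3)=0 (0,5)=1 (1,4)=0 (3,3)=0 -> step gives (0,4)='0' but target has '1' -> reject
  (0,3)=0 (0,5)=1 (1,4)=0 (3,3)=1 -> step gives (0,4)='0' but target has '1' -> reject
  (0,3)=0 (0,5)=1 (1,4)=1 (3,3)=0 -> step gives (2,3)='0' but target has '1' -> reject
  (0,3)=0 (0,5)=1 (1,4)=1 (3,3)=1 -> step reproduces the target at every cell -> ACCEPT
  (0,3)=1 (0,5)=0 (1,4)=0 (3,3)=0 -> step gives (0,4)='0' but target has '1' -> reject
  (0,3)=1 (0,5)=0 (1,4)=0 (3,3)=1 -> step gives (0,4)='0' but target has '1' -> reject
  (0,3)=1 (0,5)=0 (1,4)=1 (3,3)=0 -> step gives (0,3)='1' but target has '0' -> reject
  (0,3)=1 (0,5)=0 (1,4)=1 (3,3)=1 -> step gives (0,3)='1' but target has '0' -> reject
  (0,3)=1 (0,5)=1 (1,4)=0 (3,3)=0 -> step gives (0,5)='0' but target has '1' -> reject
  (0,3)=1 (0,5)=1 (1,4)=0 (3,3)=1 -> step gives (0,5)='0' but target has '1' -> reject
  (0,3)=1 (0,5)=1 (1,4)=1 (3,3)=0 -> step gives (0,3)='1' but target has '0' -> reject
  (0,3)=1 (0,5)=1 (1,4)=1 (3,3)=1 -> step gives (0,3)='1' but target has '0' -> reject
Unique solution: (0,3)=dead, (0,5)=live, (1,4)=live, (3,3)=live.
Check: live-neighbor counts of every cell in the completed generation 0:
011232
010222
122332
011021
111120
Applying B3/S23 to generation 0 with these counts gives:
000011
000011
000110
000000
000000
which matches the target exactly.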